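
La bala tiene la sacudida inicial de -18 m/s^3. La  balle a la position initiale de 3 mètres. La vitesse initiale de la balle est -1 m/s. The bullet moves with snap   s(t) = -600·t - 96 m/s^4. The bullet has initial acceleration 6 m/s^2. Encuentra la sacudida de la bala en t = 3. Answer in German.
Ausgehend von dem Snap s(t) = -600·t - 96, nehmen wir 1 Stammfunktion. Mit ∫s(t)dt und Anwendung von j(0) = -18, finden wir j(t) = -300·t^2 - 96·t - 18. Wir haben den Ruck j(t) = -300·t^2 - 96·t - 18. Durch Einsetzen von t = 3: j(3) = -3006.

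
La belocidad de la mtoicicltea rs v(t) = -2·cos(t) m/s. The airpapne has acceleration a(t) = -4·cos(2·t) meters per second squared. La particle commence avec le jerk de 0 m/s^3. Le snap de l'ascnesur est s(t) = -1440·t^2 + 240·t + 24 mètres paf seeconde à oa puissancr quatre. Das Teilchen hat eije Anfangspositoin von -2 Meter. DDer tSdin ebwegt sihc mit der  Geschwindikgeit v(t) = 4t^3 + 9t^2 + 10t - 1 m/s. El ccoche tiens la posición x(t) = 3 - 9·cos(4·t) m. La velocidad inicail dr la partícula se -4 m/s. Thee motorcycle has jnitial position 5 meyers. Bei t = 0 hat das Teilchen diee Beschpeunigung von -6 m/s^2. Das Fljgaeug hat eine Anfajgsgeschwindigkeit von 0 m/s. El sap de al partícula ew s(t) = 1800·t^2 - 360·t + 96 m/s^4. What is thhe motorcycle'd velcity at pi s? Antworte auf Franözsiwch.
De l'équation de la vitesse v(t) = -2·cos(t), nous substituons t = pi pour obtenir v = 2.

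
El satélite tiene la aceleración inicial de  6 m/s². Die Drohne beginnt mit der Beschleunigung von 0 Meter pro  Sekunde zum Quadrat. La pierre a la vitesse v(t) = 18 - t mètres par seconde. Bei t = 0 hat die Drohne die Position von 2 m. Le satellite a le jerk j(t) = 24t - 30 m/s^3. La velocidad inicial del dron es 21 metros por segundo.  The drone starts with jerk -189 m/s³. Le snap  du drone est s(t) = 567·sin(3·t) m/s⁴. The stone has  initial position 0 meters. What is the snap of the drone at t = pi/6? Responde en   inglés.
We have snap s(t) = 567·sin(3·t). Substituting t = pi/6: s(pi/6) = 567.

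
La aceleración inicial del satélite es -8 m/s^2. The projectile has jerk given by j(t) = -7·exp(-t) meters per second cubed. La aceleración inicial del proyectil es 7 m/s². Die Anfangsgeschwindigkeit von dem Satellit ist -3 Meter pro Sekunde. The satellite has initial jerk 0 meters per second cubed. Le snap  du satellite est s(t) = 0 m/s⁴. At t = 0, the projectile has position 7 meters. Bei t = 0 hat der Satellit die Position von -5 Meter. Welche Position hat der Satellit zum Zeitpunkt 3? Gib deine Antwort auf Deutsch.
Wir müssen das Integral unserer Gleichung für den Snap s(t) = 0 4-mal finden. Durch Integration von dem Snap und Verwendung der Anfangsbedingung j(0) = 0, erhalten wir j(t) = 0. Mit ∫j(t)dt und Anwendung von a(0) = -8, finden wir a(t) = -8. Mit ∫a(t)dt und Anwendung von v(0) = -3, finden wir v(t) = -8·t - 3. Die Stammfunktion von der Geschwindigkeit, mit x(0) = -5, ergibt die Position: x(t) = -4·t^2 - 3·t - 5. Aus der Gleichung für die Position x(t) = -4·t^2 - 3·t - 5, setzen wir t = 3 ein und erhalten x = -50.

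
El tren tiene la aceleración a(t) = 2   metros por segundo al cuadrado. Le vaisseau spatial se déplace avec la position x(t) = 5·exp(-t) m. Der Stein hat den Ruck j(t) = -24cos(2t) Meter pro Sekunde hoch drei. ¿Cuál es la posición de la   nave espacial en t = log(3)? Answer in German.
Mit x(t) = 5·exp(-t) und Einsetzen von t = log(3), finden wir x = 5/3.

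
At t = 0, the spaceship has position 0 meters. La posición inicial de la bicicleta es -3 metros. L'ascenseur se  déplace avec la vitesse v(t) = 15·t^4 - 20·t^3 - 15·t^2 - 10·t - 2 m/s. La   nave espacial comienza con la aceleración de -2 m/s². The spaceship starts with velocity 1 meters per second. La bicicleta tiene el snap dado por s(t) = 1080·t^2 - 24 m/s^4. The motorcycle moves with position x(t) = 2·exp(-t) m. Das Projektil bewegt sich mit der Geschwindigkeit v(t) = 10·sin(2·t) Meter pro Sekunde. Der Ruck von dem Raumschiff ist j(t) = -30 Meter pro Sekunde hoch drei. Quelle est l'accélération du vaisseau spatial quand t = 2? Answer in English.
We need to integrate our jerk equation j(t) = -30 1 time. Integrating jerk and using the initial condition a(0) = -2, we get a(t) = -30·t - 2. From the given acceleration equation a(t) = -30·t - 2, we substitute t = 2 to get a = -62.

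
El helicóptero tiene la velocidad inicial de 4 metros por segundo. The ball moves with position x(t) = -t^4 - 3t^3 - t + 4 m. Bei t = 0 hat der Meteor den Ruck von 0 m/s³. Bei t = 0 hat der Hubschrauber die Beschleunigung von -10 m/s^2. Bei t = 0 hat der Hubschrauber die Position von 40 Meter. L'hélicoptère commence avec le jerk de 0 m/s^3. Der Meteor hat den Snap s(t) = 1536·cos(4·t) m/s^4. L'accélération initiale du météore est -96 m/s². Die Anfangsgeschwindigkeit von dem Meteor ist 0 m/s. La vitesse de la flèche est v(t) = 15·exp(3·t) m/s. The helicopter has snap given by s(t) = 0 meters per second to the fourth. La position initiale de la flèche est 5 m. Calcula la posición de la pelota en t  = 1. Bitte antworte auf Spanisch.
Tenemos la posición x(t) = -t^4 - 3·t^3 - t + 4. Sustituyendo t = 1: x(1) = -1.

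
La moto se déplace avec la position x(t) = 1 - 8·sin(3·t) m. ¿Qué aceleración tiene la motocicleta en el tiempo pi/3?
Partiendo de la posición x(t) = 1 - 8·sin(3·t), tomamos 2 derivadas. Tomando d/dt de x(t), encontramos v(t) = -24·cos(3·t). Derivando la velocidad, obtenemos la aceleración: a(t) = 72·sin(3·t). De la ecuación de la aceleración a(t) = 72·sin(3·t), sustituimos t = pi/3 para obtener a = 0.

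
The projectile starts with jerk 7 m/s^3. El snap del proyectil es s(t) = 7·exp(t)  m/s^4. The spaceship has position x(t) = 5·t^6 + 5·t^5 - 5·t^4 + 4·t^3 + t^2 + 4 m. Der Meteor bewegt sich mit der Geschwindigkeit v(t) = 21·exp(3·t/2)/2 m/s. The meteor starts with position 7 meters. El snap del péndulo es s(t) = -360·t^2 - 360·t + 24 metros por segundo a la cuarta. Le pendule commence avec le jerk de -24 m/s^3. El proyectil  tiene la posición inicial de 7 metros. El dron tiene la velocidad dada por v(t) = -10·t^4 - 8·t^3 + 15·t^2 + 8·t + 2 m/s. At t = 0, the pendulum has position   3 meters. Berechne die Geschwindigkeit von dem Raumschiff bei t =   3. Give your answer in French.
Pour résoudre ceci, nous devons prendre 1 dérivée de notre équation de la position x(t) = 5·t^6 + 5·t^5 - 5·t^4 + 4·t^3 + t^2 + 4. La dérivée de la position donne la vitesse: v(t) = 30·t^5 + 25·t^4 - 20·t^3 + 12·t^2 + 2·t. En utilisant v(t) = 30·t^5 + 25·t^4 - 20·t^3 + 12·t^2 + 2·t et en substituant t = 3, nous trouvons v = 8889.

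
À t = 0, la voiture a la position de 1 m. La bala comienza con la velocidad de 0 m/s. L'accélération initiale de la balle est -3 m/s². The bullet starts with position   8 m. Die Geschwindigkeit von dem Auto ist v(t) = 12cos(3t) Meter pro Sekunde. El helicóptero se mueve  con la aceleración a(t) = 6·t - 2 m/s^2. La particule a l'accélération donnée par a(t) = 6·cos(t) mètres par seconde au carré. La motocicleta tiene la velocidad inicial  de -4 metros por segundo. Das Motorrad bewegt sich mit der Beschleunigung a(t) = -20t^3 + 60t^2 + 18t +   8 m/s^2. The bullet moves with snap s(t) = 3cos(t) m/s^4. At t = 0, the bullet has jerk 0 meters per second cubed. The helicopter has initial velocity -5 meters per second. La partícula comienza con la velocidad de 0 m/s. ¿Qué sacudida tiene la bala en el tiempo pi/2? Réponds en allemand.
Wir müssen das Integral unserer Gleichung für den Snap s(t) = 3·cos(t) 1-mal finden. Die Stammfunktion von dem Snap ist der Ruck. Mit j(0) = 0 erhalten wir j(t) = 3·sin(t). Aus der Gleichung für den Ruck j(t) = 3·sin(t), setzen wir t = pi/2 ein und erhalten j = 3.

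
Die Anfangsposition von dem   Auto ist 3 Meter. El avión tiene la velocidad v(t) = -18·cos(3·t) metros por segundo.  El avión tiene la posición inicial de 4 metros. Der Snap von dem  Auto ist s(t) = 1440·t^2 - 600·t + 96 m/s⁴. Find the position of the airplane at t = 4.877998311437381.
Starting from velocity v(t) = -18·cos(3·t), we take 1 integral. Integrating velocity and using the initial condition x(0) = 4, we get x(t) = 4 - 6·sin(3·t). Using x(t) = 4 - 6·sin(3·t) and substituting t = 4.877998311437381, we find x = -1.27459331286894.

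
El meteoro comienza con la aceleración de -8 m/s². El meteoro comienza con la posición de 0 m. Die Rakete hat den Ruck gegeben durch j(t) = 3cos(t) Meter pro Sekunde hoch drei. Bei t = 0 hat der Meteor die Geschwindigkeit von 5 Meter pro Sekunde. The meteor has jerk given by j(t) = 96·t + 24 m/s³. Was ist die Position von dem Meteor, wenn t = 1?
Um dies zu lösen, müssen wir 3 Integrale unserer Gleichung für den Ruck j(t) = 96·t + 24 finden. Die Stammfunktion von dem Ruck, mit a(0) = -8, ergibt die Beschleunigung: a(t) = 48·t^2 + 24·t - 8. Durch Integration von der Beschleunigung und Verwendung der Anfangsbedingung v(0) = 5, erhalten wir v(t) = 16·t^3 + 12·t^2 - 8·t + 5. Durch Integration von der Geschwindigkeit und Verwendung der Anfangsbedingung x(0) = 0, erhalten wir x(t) = 4·t^4 + 4·t^3 - 4·t^2 + 5·t. Aus der Gleichung für die Position x(t) = 4·t^4 + 4·t^3 - 4·t^2 + 5·t, setzen wir t = 1 ein und erhalten x = 9.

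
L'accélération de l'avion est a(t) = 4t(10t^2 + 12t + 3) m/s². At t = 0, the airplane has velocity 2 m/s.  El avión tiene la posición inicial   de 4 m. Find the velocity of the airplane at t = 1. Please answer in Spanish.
Necesitamos integrar nuestra ecuación de la aceleración a(t) = 4·t·(10·t^2 + 12·t + 3) 1 vez. La integral de la aceleración, con v(0) = 2, da la velocidad: v(t) = 10·t^4 + 16·t^3 + 6·t^2 + 2. Usando v(t) = 10·t^4 + 16·t^3 + 6·t^2 + 2 y sustituyendo t = 1, encontramos v = 34.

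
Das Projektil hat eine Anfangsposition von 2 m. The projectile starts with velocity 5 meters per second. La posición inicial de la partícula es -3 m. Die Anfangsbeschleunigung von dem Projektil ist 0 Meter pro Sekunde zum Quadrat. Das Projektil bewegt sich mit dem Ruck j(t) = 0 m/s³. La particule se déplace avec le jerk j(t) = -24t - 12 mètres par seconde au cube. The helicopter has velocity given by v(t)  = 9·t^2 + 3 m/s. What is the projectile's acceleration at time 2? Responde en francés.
Nous devons trouver l'intégrale de notre équation du jerk j(t) = 0 1 fois. En intégrant le jerk et en utilisant la condition initiale a(0) = 0, nous obtenons a(t) = 0. De l'équation de l'accélération a(t) = 0, nous substituons t = 2 pour obtenir a = 0.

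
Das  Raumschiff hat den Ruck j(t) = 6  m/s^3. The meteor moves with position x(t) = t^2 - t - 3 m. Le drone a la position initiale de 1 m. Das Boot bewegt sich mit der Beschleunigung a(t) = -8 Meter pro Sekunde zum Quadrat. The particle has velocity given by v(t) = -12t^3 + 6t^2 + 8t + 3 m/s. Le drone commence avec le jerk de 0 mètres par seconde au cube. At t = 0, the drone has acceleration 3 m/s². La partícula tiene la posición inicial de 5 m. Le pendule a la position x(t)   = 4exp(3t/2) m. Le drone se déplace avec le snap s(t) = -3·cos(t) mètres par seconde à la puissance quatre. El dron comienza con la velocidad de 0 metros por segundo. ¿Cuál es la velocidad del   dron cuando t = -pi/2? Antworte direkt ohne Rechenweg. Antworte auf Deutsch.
Die Geschwindigkeit bei t = -pi/2 ist v = -3.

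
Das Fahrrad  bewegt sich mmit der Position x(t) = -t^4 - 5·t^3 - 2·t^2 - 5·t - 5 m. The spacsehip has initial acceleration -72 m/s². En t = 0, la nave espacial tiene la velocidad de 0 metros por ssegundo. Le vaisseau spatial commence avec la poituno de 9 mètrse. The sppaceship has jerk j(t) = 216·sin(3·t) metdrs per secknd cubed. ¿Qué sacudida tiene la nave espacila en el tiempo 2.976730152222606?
De la ecuación de la sacudida j(t) = 216·sin(3·t), sustituimos t = 2.976730152222606 para obtener j = 102.528423514876.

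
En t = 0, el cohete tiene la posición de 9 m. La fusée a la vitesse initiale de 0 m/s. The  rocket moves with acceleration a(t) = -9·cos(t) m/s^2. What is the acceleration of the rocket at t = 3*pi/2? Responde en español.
Usando a(t) = -9·cos(t) y sustituyendo t = 3*pi/2, encontramos a = 0.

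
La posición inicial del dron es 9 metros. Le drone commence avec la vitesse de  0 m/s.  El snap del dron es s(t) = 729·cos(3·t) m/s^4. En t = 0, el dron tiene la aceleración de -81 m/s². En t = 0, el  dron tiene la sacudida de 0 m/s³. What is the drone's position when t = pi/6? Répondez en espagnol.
Para resolver esto, necesitamos tomar 4 antiderivadas de nuestra ecuación del snap s(t) = 729·cos(3·t). La integral del snap, con j(0) = 0, da la sacudida: j(t) = 243·sin(3·t). La integral de la sacudida es la aceleración. Usando a(0) = -81, obtenemos a(t) = -81·cos(3·t). La integral de la aceleración, con v(0) = 0, da la velocidad: v(t) = -27·sin(3·t). Integrando la velocidad y usando la condición inicial x(0) = 9, obtenemos x(t) = 9·cos(3·t). Usando x(t) = 9·cos(3·t) y sustituyendo t = pi/6, encontramos x = 0.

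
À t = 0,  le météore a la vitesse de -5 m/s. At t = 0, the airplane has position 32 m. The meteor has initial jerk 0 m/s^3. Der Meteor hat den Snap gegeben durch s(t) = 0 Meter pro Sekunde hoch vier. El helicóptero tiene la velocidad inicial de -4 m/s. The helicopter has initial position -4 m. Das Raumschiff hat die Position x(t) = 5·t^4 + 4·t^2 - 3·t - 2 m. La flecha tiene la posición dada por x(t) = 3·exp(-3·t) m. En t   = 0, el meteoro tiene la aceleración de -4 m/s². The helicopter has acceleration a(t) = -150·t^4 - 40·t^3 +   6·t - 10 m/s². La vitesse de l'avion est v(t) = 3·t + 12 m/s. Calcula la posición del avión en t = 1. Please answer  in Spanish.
Necesitamos integrar nuestra ecuación de la velocidad v(t) = 3·t + 12 1 vez. Tomando ∫v(t)dt y aplicando x(0) = 32, encontramos x(t) = 3·t^2/2 + 12·t + 32. Tenemos la posición x(t) = 3·t^2/2 + 12·t + 32. Sustituyendo t = 1: x(1) = 91/2.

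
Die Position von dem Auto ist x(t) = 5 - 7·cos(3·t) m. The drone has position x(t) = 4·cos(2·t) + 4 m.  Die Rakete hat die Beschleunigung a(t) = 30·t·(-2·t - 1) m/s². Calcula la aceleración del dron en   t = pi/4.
Partiendo de la posición x(t) = 4·cos(2·t) + 4, tomamos 2 derivadas. La derivada de la posición da la velocidad: v(t) = -8·sin(2·t). La derivada de la velocidad da la aceleración: a(t) = -16·cos(2·t). Tenemos la aceleración a(t) = -16·cos(2·t). Sustituyendo t = pi/4: a(pi/4) = 0.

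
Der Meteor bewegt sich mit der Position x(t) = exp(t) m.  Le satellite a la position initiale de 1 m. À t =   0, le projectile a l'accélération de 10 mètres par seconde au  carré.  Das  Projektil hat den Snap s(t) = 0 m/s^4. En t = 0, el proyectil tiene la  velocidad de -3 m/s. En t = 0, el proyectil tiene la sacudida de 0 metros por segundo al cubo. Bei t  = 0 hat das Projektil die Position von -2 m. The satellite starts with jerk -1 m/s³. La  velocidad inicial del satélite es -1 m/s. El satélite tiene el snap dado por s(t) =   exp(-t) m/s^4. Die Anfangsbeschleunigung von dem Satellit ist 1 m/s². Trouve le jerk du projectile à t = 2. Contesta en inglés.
To solve this, we need to take 1 integral of our snap equation s(t) = 0. The antiderivative of snap is jerk. Using j(0) = 0, we get j(t) = 0. We have jerk j(t) = 0. Substituting t = 2: j(2) = 0.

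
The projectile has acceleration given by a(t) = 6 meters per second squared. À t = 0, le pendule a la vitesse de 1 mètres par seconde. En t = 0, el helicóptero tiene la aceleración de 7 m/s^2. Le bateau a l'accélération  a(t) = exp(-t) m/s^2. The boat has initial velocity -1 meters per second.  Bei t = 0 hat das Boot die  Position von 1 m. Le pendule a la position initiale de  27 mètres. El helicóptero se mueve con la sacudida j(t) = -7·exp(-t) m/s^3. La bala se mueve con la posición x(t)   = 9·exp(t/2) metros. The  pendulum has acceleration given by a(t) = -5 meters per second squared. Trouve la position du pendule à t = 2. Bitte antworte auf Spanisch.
Partiendo de la aceleración a(t) = -5, tomamos 2 antiderivadas. Tomando ∫a(t)dt y aplicando v(0) = 1, encontramos v(t) = 1 - 5·t. Tomando ∫v(t)dt y aplicando x(0) = 27, encontramos x(t) = -5·t^2/2 + t + 27. De la ecuación de la posición x(t) = -5·t^2/2 + t + 27, sustituimos t = 2 para obtener x = 19.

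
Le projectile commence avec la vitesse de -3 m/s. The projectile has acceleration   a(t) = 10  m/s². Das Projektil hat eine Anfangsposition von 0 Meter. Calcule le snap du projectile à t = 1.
Nous devons dériver notre équation de l'accélération a(t) = 10 2 fois. La dérivée de l'accélération donne le jerk: j(t) = 0. La dérivée du jerk donne le snap: s(t) = 0. De l'équation du snap s(t) = 0, nous substituons t = 1 pour obtenir s = 0.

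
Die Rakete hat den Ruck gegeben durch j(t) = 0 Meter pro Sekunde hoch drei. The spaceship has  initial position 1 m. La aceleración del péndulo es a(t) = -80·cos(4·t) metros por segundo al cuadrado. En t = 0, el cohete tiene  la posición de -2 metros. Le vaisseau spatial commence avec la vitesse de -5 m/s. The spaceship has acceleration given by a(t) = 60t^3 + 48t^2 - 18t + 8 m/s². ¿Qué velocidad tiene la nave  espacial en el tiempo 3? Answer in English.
We must find the integral of our acceleration equation a(t) = 60·t^3 + 48·t^2 - 18·t + 8 1 time. The integral of acceleration is velocity. Using v(0) = -5, we get v(t) = 15·t^4 + 16·t^3 - 9·t^2 + 8·t - 5. From the given velocity equation v(t) = 15·t^4 + 16·t^3 - 9·t^2 + 8·t - 5, we substitute t = 3 to get v = 1585.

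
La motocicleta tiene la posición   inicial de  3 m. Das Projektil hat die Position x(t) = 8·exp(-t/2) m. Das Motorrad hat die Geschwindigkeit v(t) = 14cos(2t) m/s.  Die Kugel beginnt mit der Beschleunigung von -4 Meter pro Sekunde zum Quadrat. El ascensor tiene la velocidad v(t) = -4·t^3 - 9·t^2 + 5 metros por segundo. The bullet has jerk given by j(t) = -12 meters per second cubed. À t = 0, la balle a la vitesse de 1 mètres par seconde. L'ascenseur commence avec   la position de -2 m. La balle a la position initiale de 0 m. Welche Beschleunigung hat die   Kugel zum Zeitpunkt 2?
Wir müssen das Integral unserer Gleichung für den Ruck j(t) = -12 1-mal finden. Durch Integration von dem Ruck und Verwendung der Anfangsbedingung a(0) = -4, erhalten wir a(t) = -12·t - 4. Wir haben die Beschleunigung a(t) = -12·t - 4. Durch Einsetzen von t = 2: a(2) = -28.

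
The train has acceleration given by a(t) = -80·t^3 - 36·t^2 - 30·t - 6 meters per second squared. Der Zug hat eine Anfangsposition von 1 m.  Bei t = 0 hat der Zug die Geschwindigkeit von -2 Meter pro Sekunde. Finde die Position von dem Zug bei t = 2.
Wir müssen unsere Gleichung für die Beschleunigung a(t) = -80·t^3 - 36·t^2 - 30·t - 6 2-mal integrieren. Die Stammfunktion von der Beschleunigung ist die Geschwindigkeit. Mit v(0) = -2 erhalten wir v(t) = -20·t^4 - 12·t^3 - 15·t^2 - 6·t - 2. Durch Integration von der Geschwindigkeit und Verwendung der Anfangsbedingung x(0) = 1, erhalten wir x(t) = -4·t^5 - 3·t^4 - 5·t^3 - 3·t^2 - 2·t + 1. Mit x(t) = -4·t^5 - 3·t^4 - 5·t^3 - 3·t^2 - 2·t + 1 und Einsetzen von t = 2, finden wir x = -231.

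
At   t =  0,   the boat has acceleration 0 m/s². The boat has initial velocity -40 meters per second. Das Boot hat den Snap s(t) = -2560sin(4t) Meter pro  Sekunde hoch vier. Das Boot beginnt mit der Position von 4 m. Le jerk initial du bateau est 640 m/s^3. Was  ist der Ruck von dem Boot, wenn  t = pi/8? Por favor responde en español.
Necesitamos integrar nuestra ecuación del snap s(t) = -2560·sin(4·t) 1 vez. Tomando ∫s(t)dt y aplicando j(0) = 640, encontramos j(t) = 640·cos(4·t). Usando j(t) = 640·cos(4·t) y sustituyendo t = pi/8, encontramos j = 0.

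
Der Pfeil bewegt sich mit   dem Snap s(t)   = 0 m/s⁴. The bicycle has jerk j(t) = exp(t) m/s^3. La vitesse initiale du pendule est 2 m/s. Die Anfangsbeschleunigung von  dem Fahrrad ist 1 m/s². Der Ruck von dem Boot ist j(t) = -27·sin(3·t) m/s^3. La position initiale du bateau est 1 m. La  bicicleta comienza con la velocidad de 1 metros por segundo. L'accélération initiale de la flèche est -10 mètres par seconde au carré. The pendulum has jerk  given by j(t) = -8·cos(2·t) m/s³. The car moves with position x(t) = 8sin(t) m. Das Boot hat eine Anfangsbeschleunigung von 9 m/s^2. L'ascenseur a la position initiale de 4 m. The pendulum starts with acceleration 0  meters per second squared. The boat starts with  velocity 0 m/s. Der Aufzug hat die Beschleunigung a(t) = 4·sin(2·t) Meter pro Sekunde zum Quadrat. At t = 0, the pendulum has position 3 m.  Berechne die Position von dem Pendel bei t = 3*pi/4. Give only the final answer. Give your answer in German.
Die Position bei t = 3*pi/4 ist x = 2.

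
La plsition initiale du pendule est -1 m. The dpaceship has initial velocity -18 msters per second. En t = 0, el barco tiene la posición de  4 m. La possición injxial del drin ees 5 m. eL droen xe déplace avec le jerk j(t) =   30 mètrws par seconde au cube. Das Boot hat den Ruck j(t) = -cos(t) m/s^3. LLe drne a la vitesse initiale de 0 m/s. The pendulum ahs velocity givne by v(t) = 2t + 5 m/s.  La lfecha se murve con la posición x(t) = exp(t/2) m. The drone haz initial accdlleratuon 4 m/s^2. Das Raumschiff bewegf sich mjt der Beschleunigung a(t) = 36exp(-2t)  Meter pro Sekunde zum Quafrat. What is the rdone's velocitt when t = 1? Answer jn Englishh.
We need to integrate our jerk equation j(t) = 30 2 times. Integrating jerk and using the initial condition a(0) = 4, we get a(t) = 30·t + 4. Finding the integral of a(t) and using v(0) = 0: v(t) = t·(15·t + 4). From the given velocity equation v(t) = t·(15·t + 4), we substitute t = 1 to get v = 19.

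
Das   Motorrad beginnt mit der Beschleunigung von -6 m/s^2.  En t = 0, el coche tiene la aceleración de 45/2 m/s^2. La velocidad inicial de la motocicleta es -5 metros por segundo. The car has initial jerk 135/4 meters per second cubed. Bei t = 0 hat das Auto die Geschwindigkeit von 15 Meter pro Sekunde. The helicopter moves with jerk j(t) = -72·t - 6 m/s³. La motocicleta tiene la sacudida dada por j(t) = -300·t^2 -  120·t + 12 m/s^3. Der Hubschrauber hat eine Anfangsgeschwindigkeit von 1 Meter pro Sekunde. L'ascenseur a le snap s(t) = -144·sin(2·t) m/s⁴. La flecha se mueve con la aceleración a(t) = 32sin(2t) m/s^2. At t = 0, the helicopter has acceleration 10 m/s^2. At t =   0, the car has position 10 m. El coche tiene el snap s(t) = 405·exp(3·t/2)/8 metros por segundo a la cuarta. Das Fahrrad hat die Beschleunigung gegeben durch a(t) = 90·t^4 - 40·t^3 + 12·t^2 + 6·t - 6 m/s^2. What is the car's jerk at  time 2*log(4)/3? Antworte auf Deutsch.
Wir müssen die Stammfunktion unserer Gleichung für den Snap s(t) = 405·exp(3·t/2)/8 1-mal finden. Mit ∫s(t)dt und Anwendung von j(0) = 135/4, finden wir j(t) = 135·exp(3·t/2)/4. Aus der Gleichung für den Ruck j(t) = 135·exp(3·t/2)/4, setzen wir t = 2*log(4)/3 ein und erhalten j = 135.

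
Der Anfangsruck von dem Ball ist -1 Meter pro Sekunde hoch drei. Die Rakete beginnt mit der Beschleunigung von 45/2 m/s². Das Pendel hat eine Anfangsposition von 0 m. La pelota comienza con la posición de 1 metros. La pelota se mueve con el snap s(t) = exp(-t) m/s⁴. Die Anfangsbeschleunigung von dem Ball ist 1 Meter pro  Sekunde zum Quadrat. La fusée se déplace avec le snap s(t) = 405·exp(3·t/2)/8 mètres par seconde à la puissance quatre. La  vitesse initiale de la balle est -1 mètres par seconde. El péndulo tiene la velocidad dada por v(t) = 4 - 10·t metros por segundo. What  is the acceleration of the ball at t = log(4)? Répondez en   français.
Nous devons trouver l'intégrale de notre équation du snap s(t) = exp(-t) 2 fois. En intégrant le snap et en utilisant la condition initiale j(0) = -1, nous obtenons j(t) = -exp(-t). En prenant ∫j(t)dt et en appliquant a(0) = 1, nous trouvons a(t) = exp(-t). Nous avons l'accélération a(t) = exp(-t). En substituant t = log(4): a(log(4)) = 1/4.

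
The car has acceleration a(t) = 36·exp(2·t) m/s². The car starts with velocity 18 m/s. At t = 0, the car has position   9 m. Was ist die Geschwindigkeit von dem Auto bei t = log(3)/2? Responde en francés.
Nous devons intégrer notre équation de l'accélération a(t) = 36·exp(2·t) 1 fois. En prenant ∫a(t)dt et en appliquant v(0) = 18, nous trouvons v(t) = 18·exp(2·t). En utilisant v(t) = 18·exp(2·t) et en substituant t = log(3)/2, nous trouvons v = 54.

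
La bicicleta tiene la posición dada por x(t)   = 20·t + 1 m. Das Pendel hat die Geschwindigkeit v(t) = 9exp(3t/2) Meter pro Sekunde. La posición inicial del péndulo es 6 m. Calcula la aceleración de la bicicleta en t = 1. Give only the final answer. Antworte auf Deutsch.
a(1) = 0.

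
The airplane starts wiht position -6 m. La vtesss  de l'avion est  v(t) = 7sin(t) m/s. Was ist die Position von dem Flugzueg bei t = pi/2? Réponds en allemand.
Wir müssen unsere Gleichung für die Geschwindigkeit v(t) = 7·sin(t) 1-mal integrieren. Mit ∫v(t)dt und Anwendung von x(0) = -6, finden wir x(t) = 1 - 7·cos(t). Mit x(t) = 1 - 7·cos(t) und Einsetzen von t = pi/2, finden wir x = 1.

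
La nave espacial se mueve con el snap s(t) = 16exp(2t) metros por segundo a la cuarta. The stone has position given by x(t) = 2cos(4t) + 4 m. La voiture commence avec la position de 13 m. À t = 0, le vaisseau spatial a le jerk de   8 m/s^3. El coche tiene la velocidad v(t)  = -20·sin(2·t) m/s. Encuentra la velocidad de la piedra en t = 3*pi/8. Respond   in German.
Um dies zu lösen, müssen wir 1 Ableitung unserer Gleichung für die Position x(t) = 2·cos(4·t) + 4 nehmen. Durch Ableiten von der Position erhalten wir die Geschwindigkeit: v(t) = -8·sin(4·t). Aus der Gleichung für die Geschwindigkeit v(t) = -8·sin(4·t), setzen wir t = 3*pi/8 ein und erhalten v = 8.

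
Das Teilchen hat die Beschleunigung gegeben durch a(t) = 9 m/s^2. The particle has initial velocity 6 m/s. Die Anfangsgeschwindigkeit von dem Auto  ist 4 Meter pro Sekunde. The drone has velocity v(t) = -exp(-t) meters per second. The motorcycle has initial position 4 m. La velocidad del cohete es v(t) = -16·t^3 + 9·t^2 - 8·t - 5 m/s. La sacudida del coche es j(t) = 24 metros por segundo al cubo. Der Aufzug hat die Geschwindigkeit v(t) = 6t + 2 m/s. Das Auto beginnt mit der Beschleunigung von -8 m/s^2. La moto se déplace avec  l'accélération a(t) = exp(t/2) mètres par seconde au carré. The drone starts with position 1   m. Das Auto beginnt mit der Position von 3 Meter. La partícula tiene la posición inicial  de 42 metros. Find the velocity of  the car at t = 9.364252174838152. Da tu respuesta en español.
Partiendo de la sacudida j(t) = 24, tomamos 2 integrales. Tomando ∫j(t)dt y aplicando a(0) = -8, encontramos a(t) = 24·t - 8. Integrando la aceleración y usando la condición inicial v(0) = 4, obtenemos v(t) = 12·t^2 - 8·t + 4. Tenemos la velocidad v(t) = 12·t^2 - 8·t + 4. Sustituyendo t = 9.364252174838152: v(9.364252174838152) = 981.356608128827.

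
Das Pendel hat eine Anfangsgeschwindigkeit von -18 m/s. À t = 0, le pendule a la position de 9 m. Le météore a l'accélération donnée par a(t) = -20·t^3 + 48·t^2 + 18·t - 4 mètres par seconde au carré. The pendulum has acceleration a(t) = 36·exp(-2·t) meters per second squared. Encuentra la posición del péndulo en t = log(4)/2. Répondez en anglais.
We need to integrate our acceleration equation a(t) = 36·exp(-2·t) 2 times. Integrating acceleration and using the initial condition v(0) = -18, we get v(t) = -18·exp(-2·t). The antiderivative of velocity is position. Using x(0) = 9, we get x(t) = 9·exp(-2·t). From the given position equation x(t) = 9·exp(-2·t), we substitute t = log(4)/2 to get x = 9/4.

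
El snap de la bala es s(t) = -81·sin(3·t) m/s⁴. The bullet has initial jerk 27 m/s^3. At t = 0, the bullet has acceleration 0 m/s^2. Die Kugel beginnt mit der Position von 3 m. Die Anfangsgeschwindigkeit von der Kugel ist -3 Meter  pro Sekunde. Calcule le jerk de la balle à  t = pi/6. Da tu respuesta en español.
Para resolver esto, necesitamos tomar 1 integral de nuestra ecuación del snap s(t) = -81·sin(3·t). Integrando el snap y usando la condición inicial j(0) = 27, obtenemos j(t) = 27·cos(3·t). Tenemos la sacudida j(t) = 27·cos(3·t). Sustituyendo t = pi/6: j(pi/6) = 0.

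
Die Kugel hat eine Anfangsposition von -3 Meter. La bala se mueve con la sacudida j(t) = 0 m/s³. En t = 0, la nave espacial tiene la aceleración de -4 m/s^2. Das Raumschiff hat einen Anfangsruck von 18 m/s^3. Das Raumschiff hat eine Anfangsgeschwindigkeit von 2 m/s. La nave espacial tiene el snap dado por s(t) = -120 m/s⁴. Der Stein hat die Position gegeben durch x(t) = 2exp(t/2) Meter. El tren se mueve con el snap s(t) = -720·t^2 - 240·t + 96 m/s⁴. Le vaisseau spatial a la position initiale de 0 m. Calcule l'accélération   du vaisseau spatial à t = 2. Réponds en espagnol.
Necesitamos integrar nuestra ecuación del snap s(t) = -120 2 veces. La integral del snap es la sacudida. Usando j(0) = 18, obtenemos j(t) = 18 - 120·t. Tomando ∫j(t)dt y aplicando a(0) = -4, encontramos a(t) = -60·t^2 + 18·t - 4. De la ecuación de la aceleración a(t) = -60·t^2 + 18·t - 4, sustituimos t = 2 para obtener a = -208.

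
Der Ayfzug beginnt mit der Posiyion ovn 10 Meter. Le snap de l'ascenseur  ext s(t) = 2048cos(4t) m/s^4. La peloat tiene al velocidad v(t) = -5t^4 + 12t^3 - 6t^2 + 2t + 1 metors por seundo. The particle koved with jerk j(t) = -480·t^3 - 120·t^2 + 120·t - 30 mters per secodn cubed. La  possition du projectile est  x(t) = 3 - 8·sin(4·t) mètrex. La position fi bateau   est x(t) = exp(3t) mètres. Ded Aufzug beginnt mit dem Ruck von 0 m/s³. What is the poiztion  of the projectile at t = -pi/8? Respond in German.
Aus der Gleichung für die Position x(t) = 3 - 8·sin(4·t), setzen wir t = -pi/8 ein und erhalten x = 11.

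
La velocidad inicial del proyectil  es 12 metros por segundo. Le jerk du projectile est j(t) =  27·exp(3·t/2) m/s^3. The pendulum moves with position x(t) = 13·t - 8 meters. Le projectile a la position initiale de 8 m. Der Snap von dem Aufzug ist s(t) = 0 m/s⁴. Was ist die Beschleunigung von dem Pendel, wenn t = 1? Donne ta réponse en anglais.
Starting from position x(t) = 13·t - 8, we take 2 derivatives. The derivative of position gives velocity: v(t) = 13. Taking d/dt of v(t), we find a(t) = 0. Using a(t) = 0 and substituting t = 1, we find a = 0.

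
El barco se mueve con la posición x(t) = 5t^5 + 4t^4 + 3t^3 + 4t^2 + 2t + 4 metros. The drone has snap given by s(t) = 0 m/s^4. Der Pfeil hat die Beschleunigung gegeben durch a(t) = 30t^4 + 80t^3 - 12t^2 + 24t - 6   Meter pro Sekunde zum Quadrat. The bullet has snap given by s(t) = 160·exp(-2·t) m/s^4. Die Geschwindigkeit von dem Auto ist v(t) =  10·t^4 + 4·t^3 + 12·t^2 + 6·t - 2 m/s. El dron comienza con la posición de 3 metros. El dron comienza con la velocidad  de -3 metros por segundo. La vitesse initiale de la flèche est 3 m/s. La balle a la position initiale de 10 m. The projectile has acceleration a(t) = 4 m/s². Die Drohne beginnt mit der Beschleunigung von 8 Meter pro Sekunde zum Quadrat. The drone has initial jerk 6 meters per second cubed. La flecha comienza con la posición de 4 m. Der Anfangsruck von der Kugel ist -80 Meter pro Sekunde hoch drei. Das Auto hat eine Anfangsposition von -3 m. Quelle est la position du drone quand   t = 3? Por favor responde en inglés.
We need to integrate our snap equation s(t) = 0 4 times. The antiderivative of snap is jerk. Using j(0) = 6, we get j(t) = 6. The integral of jerk is acceleration. Using a(0) = 8, we get a(t) = 6·t + 8. The antiderivative of acceleration, with v(0) = -3, gives velocity: v(t) = 3·t^2 + 8·t - 3. Taking ∫v(t)dt and applying x(0) = 3, we find x(t) = t^3 + 4·t^2 - 3·t + 3. From the given position equation x(t) = t^3 + 4·t^2 - 3·t + 3, we substitute t = 3 to get x = 57.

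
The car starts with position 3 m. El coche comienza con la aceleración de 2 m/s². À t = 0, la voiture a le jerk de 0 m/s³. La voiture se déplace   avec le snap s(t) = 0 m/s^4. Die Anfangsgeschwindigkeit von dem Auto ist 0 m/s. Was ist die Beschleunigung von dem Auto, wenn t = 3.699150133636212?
Ausgehend von dem Snap s(t) = 0, nehmen wir 2 Integrale. Durch Integration von dem Snap und Verwendung der Anfangsbedingung j(0) = 0, erhalten wir j(t) = 0. Durch Integration von dem Ruck und Verwendung der Anfangsbedingung a(0) = 2, erhalten wir a(t) = 2. Wir haben die Beschleunigung a(t) = 2. Durch Einsetzen von t = 3.699150133636212: a(3.699150133636212) = 2.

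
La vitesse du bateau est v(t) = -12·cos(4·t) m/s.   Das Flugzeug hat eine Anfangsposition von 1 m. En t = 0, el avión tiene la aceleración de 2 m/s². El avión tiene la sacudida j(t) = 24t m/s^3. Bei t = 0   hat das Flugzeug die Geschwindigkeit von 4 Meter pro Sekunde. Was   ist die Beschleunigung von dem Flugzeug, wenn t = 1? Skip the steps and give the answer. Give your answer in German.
Bei t = 1, a = 14.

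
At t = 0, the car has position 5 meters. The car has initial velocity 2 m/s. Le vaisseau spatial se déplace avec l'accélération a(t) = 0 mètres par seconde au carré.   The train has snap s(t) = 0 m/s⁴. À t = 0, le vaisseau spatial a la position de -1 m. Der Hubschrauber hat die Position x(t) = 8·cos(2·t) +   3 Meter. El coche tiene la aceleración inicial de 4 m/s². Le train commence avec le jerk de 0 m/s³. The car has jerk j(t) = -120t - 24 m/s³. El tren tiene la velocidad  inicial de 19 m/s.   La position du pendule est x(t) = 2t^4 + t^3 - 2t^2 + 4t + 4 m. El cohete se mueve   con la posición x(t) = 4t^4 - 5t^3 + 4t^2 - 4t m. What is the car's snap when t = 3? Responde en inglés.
Starting from jerk j(t) = -120·t - 24, we take 1 derivative. Taking d/dt of j(t), we find s(t) = -120. From the given snap equation s(t) = -120, we substitute t = 3 to get s = -120.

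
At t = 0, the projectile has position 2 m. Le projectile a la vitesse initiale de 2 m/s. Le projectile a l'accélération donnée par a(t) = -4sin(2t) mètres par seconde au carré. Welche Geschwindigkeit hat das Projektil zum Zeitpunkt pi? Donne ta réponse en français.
En partant de l'accélération a(t) = -4·sin(2·t), nous prenons 1 intégrale. L'intégrale de l'accélération est la vitesse. En utilisant v(0) = 2, nous obtenons v(t) = 2·cos(2·t). Nous avons la vitesse v(t) = 2·cos(2·t). En substituant t = pi: v(pi) = 2.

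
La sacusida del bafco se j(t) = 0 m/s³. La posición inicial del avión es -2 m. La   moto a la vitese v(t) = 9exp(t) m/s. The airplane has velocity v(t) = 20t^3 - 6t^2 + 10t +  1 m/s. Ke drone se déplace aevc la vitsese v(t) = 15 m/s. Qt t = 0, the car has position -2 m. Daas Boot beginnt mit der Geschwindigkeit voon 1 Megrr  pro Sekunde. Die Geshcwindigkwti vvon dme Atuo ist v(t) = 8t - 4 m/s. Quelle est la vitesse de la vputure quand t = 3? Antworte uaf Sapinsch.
Usando v(t) = 8·t - 4 y sustituyendo t = 3, encontramos v = 20.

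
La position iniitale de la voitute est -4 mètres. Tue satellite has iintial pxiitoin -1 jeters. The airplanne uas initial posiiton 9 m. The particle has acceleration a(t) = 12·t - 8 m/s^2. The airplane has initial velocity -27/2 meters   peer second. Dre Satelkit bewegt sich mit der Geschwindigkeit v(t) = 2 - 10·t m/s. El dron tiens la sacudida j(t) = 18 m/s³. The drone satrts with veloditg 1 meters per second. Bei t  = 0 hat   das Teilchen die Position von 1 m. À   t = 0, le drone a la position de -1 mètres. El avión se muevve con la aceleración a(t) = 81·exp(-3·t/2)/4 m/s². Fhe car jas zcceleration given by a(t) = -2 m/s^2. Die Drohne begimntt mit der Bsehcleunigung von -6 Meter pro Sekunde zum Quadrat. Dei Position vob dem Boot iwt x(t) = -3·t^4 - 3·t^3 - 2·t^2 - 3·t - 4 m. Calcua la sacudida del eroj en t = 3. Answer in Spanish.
Tenemos la sacudida j(t) = 18. Sustituyendo t = 3: j(3) = 18.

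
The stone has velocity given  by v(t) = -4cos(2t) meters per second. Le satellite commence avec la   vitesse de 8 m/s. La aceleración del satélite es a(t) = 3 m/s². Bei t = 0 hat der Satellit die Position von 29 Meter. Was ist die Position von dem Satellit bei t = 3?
Wir müssen unsere Gleichung für die Beschleunigung a(t) = 3 2-mal integrieren. Die Stammfunktion von der Beschleunigung, mit v(0) = 8, ergibt die Geschwindigkeit: v(t) = 3·t + 8. Die Stammfunktion von der Geschwindigkeit, mit x(0) = 29, ergibt die Position: x(t) = 3·t^2/2 + 8·t + 29. Aus der Gleichung für die Position x(t) = 3·t^2/2 + 8·t + 29, setzen wir t = 3 ein und erhalten x = 133/2.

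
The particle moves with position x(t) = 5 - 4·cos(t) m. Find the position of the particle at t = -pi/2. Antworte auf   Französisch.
Nous avons la position x(t) = 5 - 4·cos(t). En substituant t = -pi/2: x(-pi/2) = 5.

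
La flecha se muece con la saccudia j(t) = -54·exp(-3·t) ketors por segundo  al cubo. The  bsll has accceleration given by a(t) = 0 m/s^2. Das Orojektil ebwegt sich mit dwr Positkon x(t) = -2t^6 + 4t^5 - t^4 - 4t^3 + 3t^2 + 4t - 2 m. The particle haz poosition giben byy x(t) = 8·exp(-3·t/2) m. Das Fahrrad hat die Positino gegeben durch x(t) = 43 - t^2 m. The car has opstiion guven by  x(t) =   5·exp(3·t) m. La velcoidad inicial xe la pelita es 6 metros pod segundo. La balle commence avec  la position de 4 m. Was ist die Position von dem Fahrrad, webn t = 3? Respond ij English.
Using x(t) = 43 - t^2 and substituting t = 3, we find x = 34.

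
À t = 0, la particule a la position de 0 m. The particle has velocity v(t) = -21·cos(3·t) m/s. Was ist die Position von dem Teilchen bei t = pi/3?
Wir müssen das Integral unserer Gleichung für die Geschwindigkeit v(t) = -21·cos(3·t) 1-mal finden. Mit ∫v(t)dt und Anwendung von x(0) = 0, finden wir x(t) = -7·sin(3·t). Aus der Gleichung für die Position x(t) = -7·sin(3·t), setzen wir t = pi/3 ein und erhalten x = 0.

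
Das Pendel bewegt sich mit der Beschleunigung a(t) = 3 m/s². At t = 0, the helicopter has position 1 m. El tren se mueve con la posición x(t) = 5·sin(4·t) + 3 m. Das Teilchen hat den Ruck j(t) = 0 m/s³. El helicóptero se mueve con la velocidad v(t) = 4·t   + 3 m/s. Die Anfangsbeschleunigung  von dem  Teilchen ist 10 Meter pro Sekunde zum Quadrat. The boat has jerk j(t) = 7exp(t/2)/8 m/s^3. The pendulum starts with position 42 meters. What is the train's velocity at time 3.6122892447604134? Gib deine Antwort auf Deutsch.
Ausgehend von der Position x(t) = 5·sin(4·t) + 3, nehmen wir 1 Ableitung. Mit d/dt von x(t) finden wir v(t) = 20·cos(4·t). Wir haben die Geschwindigkeit v(t) = 20·cos(4·t). Durch Einsetzen von t = 3.6122892447604134: v(3.6122892447604134) = -6.13906422048164.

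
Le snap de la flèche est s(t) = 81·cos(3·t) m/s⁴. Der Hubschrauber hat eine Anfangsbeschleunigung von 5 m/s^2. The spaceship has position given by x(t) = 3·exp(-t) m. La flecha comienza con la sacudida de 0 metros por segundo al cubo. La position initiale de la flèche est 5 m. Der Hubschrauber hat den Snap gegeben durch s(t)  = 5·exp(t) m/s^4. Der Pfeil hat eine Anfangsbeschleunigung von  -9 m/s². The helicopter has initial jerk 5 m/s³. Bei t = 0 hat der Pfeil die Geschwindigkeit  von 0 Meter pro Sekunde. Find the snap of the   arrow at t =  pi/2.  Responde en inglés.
We have snap s(t) = 81·cos(3·t). Substituting t = pi/2: s(pi/2) = 0.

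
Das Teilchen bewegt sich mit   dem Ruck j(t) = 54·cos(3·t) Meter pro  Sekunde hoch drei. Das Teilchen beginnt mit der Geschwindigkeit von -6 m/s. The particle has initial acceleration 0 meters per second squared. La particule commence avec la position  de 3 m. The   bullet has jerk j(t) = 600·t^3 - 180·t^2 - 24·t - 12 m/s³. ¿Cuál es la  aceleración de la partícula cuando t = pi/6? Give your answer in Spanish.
Debemos encontrar la antiderivada de nuestra ecuación de la sacudida j(t) = 54·cos(3·t) 1 vez. La antiderivada de la sacudida es la aceleración. Usando a(0) = 0, obtenemos a(t) = 18·sin(3·t). Usando a(t) = 18·sin(3·t) y sustituyendo t = pi/6, encontramos a = 18.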